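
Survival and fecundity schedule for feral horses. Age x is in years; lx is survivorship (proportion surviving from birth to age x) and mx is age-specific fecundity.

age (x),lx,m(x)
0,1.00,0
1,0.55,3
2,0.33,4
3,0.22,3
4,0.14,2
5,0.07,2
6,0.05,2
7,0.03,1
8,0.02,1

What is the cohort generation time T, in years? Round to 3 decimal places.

lx·mx: 0, 1.65, 1.32, 0.66, 0.28, 0.14, 0.1, 0.03, 0.02 → R0 = 4.2
x·lx·mx: 0, 1.65, 2.64, 1.98, 1.12, 0.7, 0.6, 0.21, 0.16 → Σ = 9.06
T = 9.06 / 4.2 = 2.157143… → 2.157

2.157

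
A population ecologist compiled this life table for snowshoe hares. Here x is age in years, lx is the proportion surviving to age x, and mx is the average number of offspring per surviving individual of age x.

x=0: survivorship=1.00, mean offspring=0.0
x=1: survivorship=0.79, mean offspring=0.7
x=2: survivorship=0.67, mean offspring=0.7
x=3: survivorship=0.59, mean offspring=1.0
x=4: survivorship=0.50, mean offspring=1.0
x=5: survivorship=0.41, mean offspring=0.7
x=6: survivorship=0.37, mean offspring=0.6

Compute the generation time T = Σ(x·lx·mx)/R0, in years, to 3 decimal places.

lx·mx: 0, 0.553, 0.469, 0.59, 0.5, 0.287, 0.222 → R0 = 2.621
x·lx·mx: 0, 0.553, 0.938, 1.77, 2, 1.435, 1.332 → Σ = 8.028
T = 8.028 / 2.621 = 3.062953… → 3.063

3.063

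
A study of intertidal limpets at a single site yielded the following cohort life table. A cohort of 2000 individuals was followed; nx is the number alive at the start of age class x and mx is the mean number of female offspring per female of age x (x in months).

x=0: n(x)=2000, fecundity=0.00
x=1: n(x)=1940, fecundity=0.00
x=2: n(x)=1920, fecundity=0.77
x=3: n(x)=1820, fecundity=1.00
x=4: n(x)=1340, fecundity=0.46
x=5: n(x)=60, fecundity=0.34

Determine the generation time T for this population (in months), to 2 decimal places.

2.79

lx = nx/n0 = nx/2000: 1, 0.97, 0.96, 0.91, 0.67, 0.03
lx·mx: 0, 0, 0.7392, 0.91, 0.3082, 0.0102 → R0 = 1.9676
x·lx·mx: 0, 0, 1.4784, 2.73, 1.2328, 0.051 → Σ = 5.4922
T = 5.4922 / 1.9676 = 2.791319… → 2.79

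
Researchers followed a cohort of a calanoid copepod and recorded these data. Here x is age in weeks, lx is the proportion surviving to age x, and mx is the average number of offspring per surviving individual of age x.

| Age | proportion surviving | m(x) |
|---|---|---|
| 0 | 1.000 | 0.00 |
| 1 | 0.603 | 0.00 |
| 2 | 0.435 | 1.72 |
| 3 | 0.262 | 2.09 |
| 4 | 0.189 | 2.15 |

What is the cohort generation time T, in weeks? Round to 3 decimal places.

lx·mx: 0, 0, 0.7482, 0.54758, 0.40635 → R0 = 1.70213
x·lx·mx: 0, 0, 1.4964, 1.64274, 1.6254 → Σ = 4.76454
T = 4.76454 / 1.70213 = 2.799163… → 2.799

2.799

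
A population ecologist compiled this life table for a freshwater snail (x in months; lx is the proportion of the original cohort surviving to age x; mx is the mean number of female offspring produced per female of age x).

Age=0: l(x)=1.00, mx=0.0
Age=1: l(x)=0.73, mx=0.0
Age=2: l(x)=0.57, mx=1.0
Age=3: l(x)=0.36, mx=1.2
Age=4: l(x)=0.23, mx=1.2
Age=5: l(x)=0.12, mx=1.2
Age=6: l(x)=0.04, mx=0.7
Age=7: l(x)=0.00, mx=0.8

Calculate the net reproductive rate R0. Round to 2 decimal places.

1.45

lx·mx by age: 0, 0, 0.57, 0.432, 0.276, 0.144, 0.028, 0
R0 = Σ lx·mx = 1.45 → 1.45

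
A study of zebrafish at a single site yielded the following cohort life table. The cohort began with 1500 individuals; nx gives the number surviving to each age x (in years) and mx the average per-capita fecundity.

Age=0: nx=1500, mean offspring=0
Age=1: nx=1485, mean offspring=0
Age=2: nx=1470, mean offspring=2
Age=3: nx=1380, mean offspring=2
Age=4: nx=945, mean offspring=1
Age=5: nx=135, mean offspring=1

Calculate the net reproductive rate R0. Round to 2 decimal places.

lx = nx/n0 = nx/1500: 1, 0.99, 0.98, 0.92, 0.63, 0.09
lx·mx by age: 0, 0, 1.96, 1.84, 0.63, 0.09
R0 = Σ lx·mx = 4.52 → 4.52

4.52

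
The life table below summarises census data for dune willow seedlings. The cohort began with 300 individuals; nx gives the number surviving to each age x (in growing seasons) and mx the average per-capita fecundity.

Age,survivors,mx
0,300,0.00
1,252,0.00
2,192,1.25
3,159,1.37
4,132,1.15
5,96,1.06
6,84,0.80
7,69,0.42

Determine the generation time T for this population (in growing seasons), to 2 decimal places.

lx = nx/n0 = nx/300: 1, 0.84, 0.64, 0.53, 0.44, 0.32, 0.28, 0.23
lx·mx: 0, 0, 0.8, 0.7261, 0.506, 0.3392, 0.224, 0.0966 → R0 = 2.6919
x·lx·mx: 0, 0, 1.6, 2.1783, 2.024, 1.696, 1.344, 0.6762 → Σ = 9.5185
T = 9.5185 / 2.6919 = 3.535978… → 3.54

3.54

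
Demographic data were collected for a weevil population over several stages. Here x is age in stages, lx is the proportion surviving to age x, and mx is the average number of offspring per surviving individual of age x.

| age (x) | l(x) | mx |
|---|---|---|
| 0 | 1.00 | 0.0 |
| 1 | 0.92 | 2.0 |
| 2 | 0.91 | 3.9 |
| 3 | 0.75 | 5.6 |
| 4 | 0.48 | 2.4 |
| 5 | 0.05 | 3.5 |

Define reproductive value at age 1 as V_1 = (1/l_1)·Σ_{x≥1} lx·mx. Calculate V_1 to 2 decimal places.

11.87

lx·mx for x ≥ 1: 1.84, 3.549, 4.2, 1.152, 0.175 → sum = 10.916
V_1 = 10.916 / l_1 = 10.916 / 0.92 = 11.865217… → 11.87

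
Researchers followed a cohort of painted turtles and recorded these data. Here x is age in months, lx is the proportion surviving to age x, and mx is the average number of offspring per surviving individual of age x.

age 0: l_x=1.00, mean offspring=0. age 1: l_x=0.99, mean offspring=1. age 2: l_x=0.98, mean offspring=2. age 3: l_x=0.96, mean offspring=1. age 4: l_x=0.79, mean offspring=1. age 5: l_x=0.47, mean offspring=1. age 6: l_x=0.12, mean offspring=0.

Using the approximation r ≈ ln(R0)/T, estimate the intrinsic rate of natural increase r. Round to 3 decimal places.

R0 = Σ lx·mx = 0 + 0.99 + 1.96 + 0.96 + 0.79 + 0.47 + 0 = 5.17
Σ x·lx·mx = 13.3; T = 13.3/5.17 = 2.57253…
r ≈ ln(R0)/T = ln(5.17)/2.57253… = 0.63862… → 0.639

0.639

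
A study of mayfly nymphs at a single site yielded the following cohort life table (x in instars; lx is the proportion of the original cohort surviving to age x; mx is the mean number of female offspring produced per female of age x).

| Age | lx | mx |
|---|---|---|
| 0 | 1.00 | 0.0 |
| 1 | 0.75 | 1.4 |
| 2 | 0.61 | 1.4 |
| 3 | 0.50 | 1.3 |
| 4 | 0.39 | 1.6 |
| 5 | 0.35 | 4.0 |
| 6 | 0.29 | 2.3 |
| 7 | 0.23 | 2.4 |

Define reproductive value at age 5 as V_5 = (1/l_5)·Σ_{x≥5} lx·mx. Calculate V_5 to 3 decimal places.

7.483

lx·mx for x ≥ 5: 1.4, 0.667, 0.552 → sum = 2.619
V_5 = 2.619 / l_5 = 2.619 / 0.35 = 7.482857… → 7.483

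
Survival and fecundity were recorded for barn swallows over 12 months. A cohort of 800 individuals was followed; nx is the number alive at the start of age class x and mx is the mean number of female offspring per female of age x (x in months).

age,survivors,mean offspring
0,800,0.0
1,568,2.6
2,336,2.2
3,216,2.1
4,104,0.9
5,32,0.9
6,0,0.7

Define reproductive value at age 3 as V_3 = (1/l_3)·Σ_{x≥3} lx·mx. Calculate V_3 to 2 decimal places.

lx = nx/n0 = nx/800: 1, 0.71, 0.42, 0.27, 0.13, 0.04, 0
lx·mx for x ≥ 3: 0.567, 0.117, 0.036, 0 → sum = 0.72
V_3 = 0.72 / l_3 = 0.72 / 0.27 = 2.666667… → 2.67

2.67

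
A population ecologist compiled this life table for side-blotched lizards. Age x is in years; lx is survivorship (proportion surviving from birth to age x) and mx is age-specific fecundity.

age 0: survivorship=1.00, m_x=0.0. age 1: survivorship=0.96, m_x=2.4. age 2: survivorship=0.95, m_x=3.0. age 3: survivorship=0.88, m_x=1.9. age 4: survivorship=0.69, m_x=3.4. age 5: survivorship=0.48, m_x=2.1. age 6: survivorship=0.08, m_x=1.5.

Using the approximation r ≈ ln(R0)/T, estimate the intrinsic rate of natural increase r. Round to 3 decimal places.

0.853

R0 = Σ lx·mx = 0 + 2.304 + 2.85 + 1.672 + 2.346 + 1.008 + 0.12 = 10.3
Σ x·lx·mx = 28.164; T = 28.164/10.3 = 2.73437…
r ≈ ln(R0)/T = ln(10.3)/2.73437… = 0.8529… → 0.853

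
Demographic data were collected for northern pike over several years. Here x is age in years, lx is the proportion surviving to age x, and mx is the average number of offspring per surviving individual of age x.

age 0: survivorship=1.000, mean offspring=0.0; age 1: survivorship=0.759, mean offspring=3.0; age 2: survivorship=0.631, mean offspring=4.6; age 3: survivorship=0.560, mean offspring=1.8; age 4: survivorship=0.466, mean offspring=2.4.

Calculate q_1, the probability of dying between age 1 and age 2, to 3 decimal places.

0.169

q_1 = (l_1 − l_2) / l_1 = (0.759 − 0.631) / 0.759
     = 0.128 / 0.759 = 0.168643… → 0.169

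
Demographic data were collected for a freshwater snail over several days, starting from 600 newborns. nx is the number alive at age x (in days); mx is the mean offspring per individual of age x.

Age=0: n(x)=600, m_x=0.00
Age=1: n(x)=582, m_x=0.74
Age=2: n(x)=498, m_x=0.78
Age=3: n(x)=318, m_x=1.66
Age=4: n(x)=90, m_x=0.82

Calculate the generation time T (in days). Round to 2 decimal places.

lx = nx/n0 = nx/600: 1, 0.97, 0.83, 0.53, 0.15
lx·mx: 0, 0.7178, 0.6474, 0.8798, 0.123 → R0 = 2.368
x·lx·mx: 0, 0.7178, 1.2948, 2.6394, 0.492 → Σ = 5.144
T = 5.144 / 2.368 = 2.172297… → 2.17

2.17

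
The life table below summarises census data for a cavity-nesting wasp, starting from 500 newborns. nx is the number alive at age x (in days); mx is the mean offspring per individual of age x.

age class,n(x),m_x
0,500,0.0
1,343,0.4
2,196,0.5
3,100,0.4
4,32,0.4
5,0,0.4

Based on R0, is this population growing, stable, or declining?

declining

lx = nx/n0 = nx/500: 1, 0.686, 0.392, 0.2, 0.064, 0
R0 = Σ lx·mx = 0 + 0.2744 + 0.196 + 0.08 + 0.0256 + 0 = 0.576
R0 < 1, so the population is declining.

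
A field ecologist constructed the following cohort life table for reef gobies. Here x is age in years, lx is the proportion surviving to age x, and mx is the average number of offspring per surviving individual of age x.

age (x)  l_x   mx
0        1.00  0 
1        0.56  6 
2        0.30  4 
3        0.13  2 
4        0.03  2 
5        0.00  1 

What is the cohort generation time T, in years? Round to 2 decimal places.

lx·mx: 0, 3.36, 1.2, 0.26, 0.06, 0 → R0 = 4.88
x·lx·mx: 0, 3.36, 2.4, 0.78, 0.24, 0 → Σ = 6.78
T = 6.78 / 4.88 = 1.389344… → 1.39

1.39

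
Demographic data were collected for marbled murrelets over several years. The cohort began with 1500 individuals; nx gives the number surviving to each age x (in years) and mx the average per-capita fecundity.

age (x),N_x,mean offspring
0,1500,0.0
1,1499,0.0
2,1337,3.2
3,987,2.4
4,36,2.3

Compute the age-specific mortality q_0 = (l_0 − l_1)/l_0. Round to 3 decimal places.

0.001

lx = nx/n0 = nx/1500: 1, 0.99933…, 0.89133…, 0.658, 0.024
q_0 = (l_0 − l_1) / l_0 = (1 − 0.999333…) / 1
     = 0.000667… / 1 = 0.000667… → 0.001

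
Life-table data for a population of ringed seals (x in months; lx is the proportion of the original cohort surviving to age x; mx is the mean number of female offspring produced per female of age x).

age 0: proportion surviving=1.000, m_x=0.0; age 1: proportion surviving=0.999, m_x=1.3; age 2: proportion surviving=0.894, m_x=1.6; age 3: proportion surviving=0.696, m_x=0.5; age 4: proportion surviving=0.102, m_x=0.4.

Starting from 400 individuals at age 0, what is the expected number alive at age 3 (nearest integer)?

Expected survivors = N0 · l_3 = 400 × 0.696 = 278.4 → 278

278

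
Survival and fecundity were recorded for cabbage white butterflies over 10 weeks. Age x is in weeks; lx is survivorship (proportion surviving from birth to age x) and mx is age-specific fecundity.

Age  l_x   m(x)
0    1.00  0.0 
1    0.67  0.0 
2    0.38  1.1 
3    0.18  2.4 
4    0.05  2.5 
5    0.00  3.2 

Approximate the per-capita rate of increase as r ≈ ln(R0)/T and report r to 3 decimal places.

R0 = Σ lx·mx = 0 + 0 + 0.418 + 0.432 + 0.125 + 0 = 0.975
Σ x·lx·mx = 2.632; T = 2.632/0.975 = 2.69949…
r ≈ ln(R0)/T = ln(0.975)/2.69949… = -0.00938… → -0.009

-0.009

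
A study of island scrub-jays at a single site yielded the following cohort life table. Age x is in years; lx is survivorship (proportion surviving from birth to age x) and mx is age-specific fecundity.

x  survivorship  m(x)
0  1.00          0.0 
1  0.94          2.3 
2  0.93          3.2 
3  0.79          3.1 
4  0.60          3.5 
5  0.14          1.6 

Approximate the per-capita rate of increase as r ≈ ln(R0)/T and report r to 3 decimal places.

0.910

R0 = Σ lx·mx = 0 + 2.162 + 2.976 + 2.449 + 2.1 + 0.224 = 9.911
Σ x·lx·mx = 24.981; T = 24.981/9.911 = 2.52053…
r ≈ ln(R0)/T = ln(9.911)/2.52053… = 0.90998… → 0.910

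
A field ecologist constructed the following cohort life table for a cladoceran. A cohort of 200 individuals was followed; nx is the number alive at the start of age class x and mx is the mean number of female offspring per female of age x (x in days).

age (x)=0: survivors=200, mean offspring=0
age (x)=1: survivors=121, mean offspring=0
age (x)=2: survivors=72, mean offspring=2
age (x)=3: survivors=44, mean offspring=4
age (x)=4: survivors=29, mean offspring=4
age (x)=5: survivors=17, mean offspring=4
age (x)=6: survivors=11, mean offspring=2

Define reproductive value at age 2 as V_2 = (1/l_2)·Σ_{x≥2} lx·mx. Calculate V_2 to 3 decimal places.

7.306

lx = nx/n0 = nx/200: 1, 0.605, 0.36, 0.22, 0.145, 0.085, 0.055
lx·mx for x ≥ 2: 0.72, 0.88, 0.58, 0.34, 0.11 → sum = 2.63
V_2 = 2.63 / l_2 = 2.63 / 0.36 = 7.305556… → 7.306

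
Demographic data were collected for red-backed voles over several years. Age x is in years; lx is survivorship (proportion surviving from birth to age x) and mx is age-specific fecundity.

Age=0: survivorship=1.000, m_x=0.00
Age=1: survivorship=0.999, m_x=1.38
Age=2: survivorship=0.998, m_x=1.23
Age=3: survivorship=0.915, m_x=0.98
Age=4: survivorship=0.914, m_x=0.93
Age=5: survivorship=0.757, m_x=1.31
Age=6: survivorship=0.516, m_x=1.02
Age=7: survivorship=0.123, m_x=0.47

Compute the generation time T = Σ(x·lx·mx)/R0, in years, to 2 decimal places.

3.11

lx·mx: 0, 1.37862, 1.22754, 0.8967, 0.85002, 0.99167, 0.52632, 0.05781 → R0 = 5.92868
x·lx·mx: 0, 1.37862, 2.45508, 2.6901, 3.40008, 4.95835, 3.15792, 0.40467 → Σ = 18.44482
T = 18.44482 / 5.92868 = 3.111117… → 3.11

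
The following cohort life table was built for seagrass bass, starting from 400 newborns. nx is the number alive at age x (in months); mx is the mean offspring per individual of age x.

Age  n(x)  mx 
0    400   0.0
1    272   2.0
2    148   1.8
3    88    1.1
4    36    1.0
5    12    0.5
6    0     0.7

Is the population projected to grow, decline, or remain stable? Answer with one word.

lx = nx/n0 = nx/400: 1, 0.68, 0.37, 0.22, 0.09, 0.03, 0
R0 = Σ lx·mx = 0 + 1.36 + 0.666 + 0.242 + 0.09 + 0.015 + 0 = 2.373
R0 > 1, so the population is growing.

growing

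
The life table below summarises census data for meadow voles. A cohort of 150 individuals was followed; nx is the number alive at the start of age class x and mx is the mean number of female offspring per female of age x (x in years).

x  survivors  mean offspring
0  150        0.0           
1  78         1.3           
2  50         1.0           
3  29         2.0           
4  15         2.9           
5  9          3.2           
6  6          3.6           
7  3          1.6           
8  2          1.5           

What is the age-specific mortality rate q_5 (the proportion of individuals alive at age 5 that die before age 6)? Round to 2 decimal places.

lx = nx/n0 = nx/150: 1, 0.52, 0.33333…, 0.19333…, 0.1, 0.06, 0.04, 0.02, 0.01333…
q_5 = (l_5 − l_6) / l_5 = (0.06 − 0.04) / 0.06
     = 0.02 / 0.06 = 0.333333… → 0.33

0.33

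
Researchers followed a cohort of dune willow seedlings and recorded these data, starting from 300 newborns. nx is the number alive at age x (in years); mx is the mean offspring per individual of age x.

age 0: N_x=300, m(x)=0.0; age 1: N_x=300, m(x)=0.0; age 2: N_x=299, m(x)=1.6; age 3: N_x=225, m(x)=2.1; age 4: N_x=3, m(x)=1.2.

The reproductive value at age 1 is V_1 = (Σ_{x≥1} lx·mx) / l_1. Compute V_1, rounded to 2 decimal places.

lx = nx/n0 = nx/300: 1, 1, 0.99667…, 0.75, 0.01
lx·mx for x ≥ 1: 0, 1.594667…, 1.575, 0.012 → sum = 3.181667…
V_1 = 3.181667… / l_1 = 3.181667… / 1 = 3.181667… → 3.18

3.18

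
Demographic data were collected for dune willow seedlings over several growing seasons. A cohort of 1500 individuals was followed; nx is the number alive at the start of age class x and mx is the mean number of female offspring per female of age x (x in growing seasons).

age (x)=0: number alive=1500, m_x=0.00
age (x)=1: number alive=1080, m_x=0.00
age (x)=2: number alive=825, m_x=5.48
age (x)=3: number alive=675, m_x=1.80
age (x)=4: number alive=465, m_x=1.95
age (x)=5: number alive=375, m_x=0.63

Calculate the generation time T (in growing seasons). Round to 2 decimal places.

lx = nx/n0 = nx/1500: 1, 0.72, 0.55, 0.45, 0.31, 0.25
lx·mx: 0, 0, 3.014, 0.81, 0.6045, 0.1575 → R0 = 4.586
x·lx·mx: 0, 0, 6.028, 2.43, 2.418, 0.7875 → Σ = 11.6635
T = 11.6635 / 4.586 = 2.543284… → 2.54

2.54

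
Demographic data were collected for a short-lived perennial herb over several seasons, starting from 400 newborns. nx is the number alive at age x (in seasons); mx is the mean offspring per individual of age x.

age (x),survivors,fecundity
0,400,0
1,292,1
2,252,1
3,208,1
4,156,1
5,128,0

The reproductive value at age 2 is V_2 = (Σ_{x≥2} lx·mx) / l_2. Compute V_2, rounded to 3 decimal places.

lx = nx/n0 = nx/400: 1, 0.73, 0.63, 0.52, 0.39, 0.32
lx·mx for x ≥ 2: 0.63, 0.52, 0.39, 0 → sum = 1.54
V_2 = 1.54 / l_2 = 1.54 / 0.63 = 2.444444… → 2.444

2.444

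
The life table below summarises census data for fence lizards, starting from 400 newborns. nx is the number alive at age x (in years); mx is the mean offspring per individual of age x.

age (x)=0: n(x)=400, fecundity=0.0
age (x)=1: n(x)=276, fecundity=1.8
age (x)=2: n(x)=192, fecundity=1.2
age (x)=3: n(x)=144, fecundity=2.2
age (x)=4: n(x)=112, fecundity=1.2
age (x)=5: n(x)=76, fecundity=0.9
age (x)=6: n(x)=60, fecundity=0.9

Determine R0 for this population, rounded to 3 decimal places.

lx = nx/n0 = nx/400: 1, 0.69, 0.48, 0.36, 0.28, 0.19, 0.15
lx·mx by age: 0, 1.242, 0.576, 0.792, 0.336, 0.171, 0.135
R0 = Σ lx·mx = 3.252 → 3.252

3.252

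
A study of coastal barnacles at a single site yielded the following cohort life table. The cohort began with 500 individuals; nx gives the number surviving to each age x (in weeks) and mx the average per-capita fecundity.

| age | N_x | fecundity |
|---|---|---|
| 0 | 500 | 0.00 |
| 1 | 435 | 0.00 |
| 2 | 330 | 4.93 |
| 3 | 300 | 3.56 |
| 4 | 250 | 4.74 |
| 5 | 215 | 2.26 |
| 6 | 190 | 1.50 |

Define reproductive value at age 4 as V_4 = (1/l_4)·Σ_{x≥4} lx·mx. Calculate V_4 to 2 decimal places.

7.82

lx = nx/n0 = nx/500: 1, 0.87, 0.66, 0.6, 0.5, 0.43, 0.38
lx·mx for x ≥ 4: 2.37, 0.9718, 0.57 → sum = 3.9118
V_4 = 3.9118 / l_4 = 3.9118 / 0.5 = 7.8236 → 7.82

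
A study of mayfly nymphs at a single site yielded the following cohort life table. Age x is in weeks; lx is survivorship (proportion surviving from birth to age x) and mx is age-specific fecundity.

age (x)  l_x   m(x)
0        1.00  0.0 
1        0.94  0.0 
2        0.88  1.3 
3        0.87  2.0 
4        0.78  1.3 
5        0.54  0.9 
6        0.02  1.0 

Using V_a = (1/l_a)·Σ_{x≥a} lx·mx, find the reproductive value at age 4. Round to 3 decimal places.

lx·mx for x ≥ 4: 1.014, 0.486, 0.02 → sum = 1.52
V_4 = 1.52 / l_4 = 1.52 / 0.78 = 1.948718… → 1.949

1.949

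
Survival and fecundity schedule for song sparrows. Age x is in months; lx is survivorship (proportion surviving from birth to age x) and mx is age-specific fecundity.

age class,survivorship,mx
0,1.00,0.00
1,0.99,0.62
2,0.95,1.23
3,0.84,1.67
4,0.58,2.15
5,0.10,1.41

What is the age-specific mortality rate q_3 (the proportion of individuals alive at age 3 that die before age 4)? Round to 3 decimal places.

q_3 = (l_3 − l_4) / l_3 = (0.84 − 0.58) / 0.84
     = 0.26 / 0.84 = 0.309524… → 0.310

0.310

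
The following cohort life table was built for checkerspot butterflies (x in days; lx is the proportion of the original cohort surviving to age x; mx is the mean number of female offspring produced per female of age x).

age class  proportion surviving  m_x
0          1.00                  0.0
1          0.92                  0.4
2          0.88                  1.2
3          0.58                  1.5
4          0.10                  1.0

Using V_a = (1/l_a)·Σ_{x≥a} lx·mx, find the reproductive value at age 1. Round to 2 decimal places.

2.60

lx·mx for x ≥ 1: 0.368, 1.056, 0.87, 0.1 → sum = 2.394
V_1 = 2.394 / l_1 = 2.394 / 0.92 = 2.602174… → 2.60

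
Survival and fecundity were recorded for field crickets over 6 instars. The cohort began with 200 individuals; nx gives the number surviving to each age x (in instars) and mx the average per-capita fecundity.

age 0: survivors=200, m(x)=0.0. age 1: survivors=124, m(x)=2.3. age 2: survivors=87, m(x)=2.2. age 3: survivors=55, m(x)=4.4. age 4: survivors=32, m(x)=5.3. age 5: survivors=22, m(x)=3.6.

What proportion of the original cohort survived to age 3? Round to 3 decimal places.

0.275

l_3 = n_3/n_0 = 55/200 = 0.275 → 0.275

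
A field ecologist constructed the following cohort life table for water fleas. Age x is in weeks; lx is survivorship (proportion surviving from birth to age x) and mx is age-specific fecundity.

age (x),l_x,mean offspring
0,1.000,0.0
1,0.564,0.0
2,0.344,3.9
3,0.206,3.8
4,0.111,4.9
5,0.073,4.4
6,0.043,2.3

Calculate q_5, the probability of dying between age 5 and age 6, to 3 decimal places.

q_5 = (l_5 − l_6) / l_5 = (0.073 − 0.043) / 0.073
     = 0.03 / 0.073 = 0.410959… → 0.411

0.411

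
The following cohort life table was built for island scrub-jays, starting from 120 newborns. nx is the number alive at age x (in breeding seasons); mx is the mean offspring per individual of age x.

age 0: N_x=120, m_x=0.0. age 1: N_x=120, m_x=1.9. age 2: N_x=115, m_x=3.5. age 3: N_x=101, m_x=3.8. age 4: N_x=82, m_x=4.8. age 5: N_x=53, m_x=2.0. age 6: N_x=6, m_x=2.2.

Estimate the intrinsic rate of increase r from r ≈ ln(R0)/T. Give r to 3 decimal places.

lx = nx/n0 = nx/120: 1, 1, 0.95833…, 0.84167…, 0.68333…, 0.44167…, 0.05
R0 = Σ lx·mx = 0 + 1.9 + 3.35417… + 3.19833… + 3.28… + 0.88333… + 0.11 = 12.725833…
Σ x·lx·mx = 36.4…; T = 36.4…/12.725833… = 2.86032…
r ≈ ln(R0)/T = ln(12.725833…)/2.86032… = 0.88928… → 0.889

0.889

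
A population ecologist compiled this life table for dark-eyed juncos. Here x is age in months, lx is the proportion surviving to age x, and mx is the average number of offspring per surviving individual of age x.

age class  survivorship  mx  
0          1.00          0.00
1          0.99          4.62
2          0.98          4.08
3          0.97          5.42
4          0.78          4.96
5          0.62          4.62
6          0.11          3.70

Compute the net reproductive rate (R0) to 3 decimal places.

lx·mx by age: 0, 4.5738, 3.9984, 5.2574, 3.8688, 2.8644, 0.407
R0 = Σ lx·mx = 20.9698 → 20.970

20.970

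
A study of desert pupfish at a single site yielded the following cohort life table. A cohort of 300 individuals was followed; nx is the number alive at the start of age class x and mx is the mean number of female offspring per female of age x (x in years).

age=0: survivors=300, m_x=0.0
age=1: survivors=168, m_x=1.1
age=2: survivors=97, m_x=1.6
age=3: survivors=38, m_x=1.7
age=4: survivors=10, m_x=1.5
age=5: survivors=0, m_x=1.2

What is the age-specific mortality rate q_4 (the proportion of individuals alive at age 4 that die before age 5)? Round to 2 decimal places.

lx = nx/n0 = nx/300: 1, 0.56, 0.32333…, 0.12667…, 0.03333…, 0
q_4 = (l_4 − l_5) / l_4 = (0.033333… − 0) / 0.033333…
     = 0.033333… / 0.033333… = 1 → 1.00

1.00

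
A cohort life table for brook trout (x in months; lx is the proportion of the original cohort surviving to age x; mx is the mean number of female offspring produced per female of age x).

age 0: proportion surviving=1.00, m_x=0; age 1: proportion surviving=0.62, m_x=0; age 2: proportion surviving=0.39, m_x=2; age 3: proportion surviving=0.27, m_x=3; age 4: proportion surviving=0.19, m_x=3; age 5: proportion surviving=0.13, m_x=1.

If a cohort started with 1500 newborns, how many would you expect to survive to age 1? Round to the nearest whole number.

Expected survivors = N0 · l_1 = 1500 × 0.62 = 930 → 930

930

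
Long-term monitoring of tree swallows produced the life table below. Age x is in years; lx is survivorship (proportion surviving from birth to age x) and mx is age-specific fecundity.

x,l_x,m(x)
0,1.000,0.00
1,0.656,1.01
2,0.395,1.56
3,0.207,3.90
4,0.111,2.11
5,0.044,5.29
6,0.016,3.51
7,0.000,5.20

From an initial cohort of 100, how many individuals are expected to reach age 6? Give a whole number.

Expected survivors = N0 · l_6 = 100 × 0.016 = 1.6 → 2

2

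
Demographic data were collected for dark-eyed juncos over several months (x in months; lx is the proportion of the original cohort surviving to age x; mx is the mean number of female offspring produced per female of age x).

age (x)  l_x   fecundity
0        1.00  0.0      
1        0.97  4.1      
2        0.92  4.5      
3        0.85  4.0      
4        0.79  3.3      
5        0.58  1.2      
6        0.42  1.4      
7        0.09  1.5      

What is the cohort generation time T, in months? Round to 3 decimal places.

2.627

lx·mx: 0, 3.977, 4.14, 3.4, 2.607, 0.696, 0.588, 0.135 → R0 = 15.543
x·lx·mx: 0, 3.977, 8.28, 10.2, 10.428, 3.48, 3.528, 0.945 → Σ = 40.838
T = 40.838 / 15.543 = 2.627421… → 2.627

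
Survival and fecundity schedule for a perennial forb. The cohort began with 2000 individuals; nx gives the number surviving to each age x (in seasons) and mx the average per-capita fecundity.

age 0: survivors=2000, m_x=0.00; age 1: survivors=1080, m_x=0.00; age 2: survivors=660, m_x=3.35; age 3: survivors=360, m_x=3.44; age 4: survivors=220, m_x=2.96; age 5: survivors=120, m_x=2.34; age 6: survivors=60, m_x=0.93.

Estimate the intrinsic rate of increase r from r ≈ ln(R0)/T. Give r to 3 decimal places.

lx = nx/n0 = nx/2000: 1, 0.54, 0.33, 0.18, 0.11, 0.06, 0.03
R0 = Σ lx·mx = 0 + 0 + 1.1055 + 0.6192 + 0.3256 + 0.1404 + 0.0279 = 2.2186
Σ x·lx·mx = 6.2404; T = 6.2404/2.2186 = 2.81276…
r ≈ ln(R0)/T = ln(2.2186)/2.81276… = 0.28331… → 0.283

0.283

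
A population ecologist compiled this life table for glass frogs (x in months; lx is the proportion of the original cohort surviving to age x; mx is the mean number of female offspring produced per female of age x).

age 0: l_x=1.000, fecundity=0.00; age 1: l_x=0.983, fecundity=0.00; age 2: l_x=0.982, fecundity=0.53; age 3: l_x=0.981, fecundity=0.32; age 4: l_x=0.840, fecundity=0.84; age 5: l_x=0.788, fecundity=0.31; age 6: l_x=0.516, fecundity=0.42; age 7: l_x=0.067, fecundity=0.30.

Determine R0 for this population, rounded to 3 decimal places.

2.021

lx·mx by age: 0, 0, 0.52046, 0.31392, 0.7056, 0.24428, 0.21672, 0.0201
R0 = Σ lx·mx = 2.02108 → 2.021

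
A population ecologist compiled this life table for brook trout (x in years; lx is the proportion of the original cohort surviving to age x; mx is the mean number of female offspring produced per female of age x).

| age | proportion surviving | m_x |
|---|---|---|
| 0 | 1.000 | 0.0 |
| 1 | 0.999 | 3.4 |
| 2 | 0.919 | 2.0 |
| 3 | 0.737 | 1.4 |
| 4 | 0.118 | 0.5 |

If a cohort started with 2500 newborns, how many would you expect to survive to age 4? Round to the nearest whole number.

Expected survivors = N0 · l_4 = 2500 × 0.118 = 295 → 295

295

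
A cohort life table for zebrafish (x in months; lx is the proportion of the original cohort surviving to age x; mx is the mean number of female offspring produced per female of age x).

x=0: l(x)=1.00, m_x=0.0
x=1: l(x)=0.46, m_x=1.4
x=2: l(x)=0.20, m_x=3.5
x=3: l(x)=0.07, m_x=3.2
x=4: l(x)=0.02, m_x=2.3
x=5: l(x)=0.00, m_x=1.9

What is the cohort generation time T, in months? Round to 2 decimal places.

1.80

lx·mx: 0, 0.644, 0.7, 0.224, 0.046, 0 → R0 = 1.614
x·lx·mx: 0, 0.644, 1.4, 0.672, 0.184, 0 → Σ = 2.9
T = 2.9 / 1.614 = 1.796778… → 1.80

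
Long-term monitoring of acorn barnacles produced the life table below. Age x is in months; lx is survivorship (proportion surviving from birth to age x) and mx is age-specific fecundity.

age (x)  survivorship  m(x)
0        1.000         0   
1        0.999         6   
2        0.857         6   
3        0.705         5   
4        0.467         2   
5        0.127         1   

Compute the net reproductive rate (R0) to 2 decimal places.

lx·mx by age: 0, 5.994, 5.142, 3.525, 0.934, 0.127
R0 = Σ lx·mx = 15.722 → 15.72

15.72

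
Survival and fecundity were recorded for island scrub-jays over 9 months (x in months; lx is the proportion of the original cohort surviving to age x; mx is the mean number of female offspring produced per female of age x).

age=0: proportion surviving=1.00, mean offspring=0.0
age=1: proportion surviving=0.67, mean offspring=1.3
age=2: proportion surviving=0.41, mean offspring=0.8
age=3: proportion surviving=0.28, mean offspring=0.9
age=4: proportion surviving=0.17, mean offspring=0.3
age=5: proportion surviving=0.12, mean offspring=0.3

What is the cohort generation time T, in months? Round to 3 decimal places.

lx·mx: 0, 0.871, 0.328, 0.252, 0.051, 0.036 → R0 = 1.538
x·lx·mx: 0, 0.871, 0.656, 0.756, 0.204, 0.18 → Σ = 2.667
T = 2.667 / 1.538 = 1.73407… → 1.734

1.734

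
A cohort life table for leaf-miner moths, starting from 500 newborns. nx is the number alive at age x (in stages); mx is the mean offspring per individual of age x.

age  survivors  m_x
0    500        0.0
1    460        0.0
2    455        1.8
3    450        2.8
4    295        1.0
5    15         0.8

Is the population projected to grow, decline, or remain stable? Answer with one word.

growing

lx = nx/n0 = nx/500: 1, 0.92, 0.91, 0.9, 0.59, 0.03
R0 = Σ lx·mx = 0 + 0 + 1.638 + 2.52 + 0.59 + 0.024 = 4.772
R0 > 1, so the population is growing.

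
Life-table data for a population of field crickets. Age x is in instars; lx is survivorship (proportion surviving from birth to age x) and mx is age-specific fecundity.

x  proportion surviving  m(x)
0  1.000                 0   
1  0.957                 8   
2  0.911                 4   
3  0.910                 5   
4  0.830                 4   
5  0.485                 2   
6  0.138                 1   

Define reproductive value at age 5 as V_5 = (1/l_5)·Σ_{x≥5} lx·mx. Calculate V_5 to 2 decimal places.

lx·mx for x ≥ 5: 0.97, 0.138 → sum = 1.108
V_5 = 1.108 / l_5 = 1.108 / 0.485 = 2.284536… → 2.28

2.28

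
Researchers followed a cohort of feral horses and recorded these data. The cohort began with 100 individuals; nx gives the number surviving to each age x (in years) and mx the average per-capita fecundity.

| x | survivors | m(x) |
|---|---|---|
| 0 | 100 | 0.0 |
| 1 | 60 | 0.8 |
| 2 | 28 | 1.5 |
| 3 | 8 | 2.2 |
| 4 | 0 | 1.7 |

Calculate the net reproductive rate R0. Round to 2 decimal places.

lx = nx/n0 = nx/100: 1, 0.6, 0.28, 0.08, 0
lx·mx by age: 0, 0.48, 0.42, 0.176, 0
R0 = Σ lx·mx = 1.076 → 1.08

1.08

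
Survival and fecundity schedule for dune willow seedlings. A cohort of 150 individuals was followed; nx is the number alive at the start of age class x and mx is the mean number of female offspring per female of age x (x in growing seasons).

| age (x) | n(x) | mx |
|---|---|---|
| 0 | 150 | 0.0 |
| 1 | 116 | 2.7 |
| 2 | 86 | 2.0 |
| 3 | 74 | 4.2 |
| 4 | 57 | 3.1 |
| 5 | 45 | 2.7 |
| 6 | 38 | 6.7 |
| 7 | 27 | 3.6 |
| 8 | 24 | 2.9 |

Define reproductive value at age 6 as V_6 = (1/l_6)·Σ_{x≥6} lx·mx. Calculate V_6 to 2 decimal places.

11.09

lx = nx/n0 = nx/150: 1, 0.77333…, 0.57333…, 0.49333…, 0.38, 0.3, 0.25333…, 0.18, 0.16
lx·mx for x ≥ 6: 1.697333…, 0.648, 0.464 → sum = 2.809333…
V_6 = 2.809333… / l_6 = 2.809333… / 0.253333… = 11.089474… → 11.09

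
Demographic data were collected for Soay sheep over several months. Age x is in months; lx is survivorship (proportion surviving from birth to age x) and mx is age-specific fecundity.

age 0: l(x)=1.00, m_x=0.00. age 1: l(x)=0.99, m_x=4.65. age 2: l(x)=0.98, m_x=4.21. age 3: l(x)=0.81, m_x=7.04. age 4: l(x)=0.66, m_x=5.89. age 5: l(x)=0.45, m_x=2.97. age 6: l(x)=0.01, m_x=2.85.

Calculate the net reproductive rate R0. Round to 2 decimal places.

lx·mx by age: 0, 4.6035, 4.1258, 5.7024, 3.8874, 1.3365, 0.0285
R0 = Σ lx·mx = 19.6841 → 19.68

19.68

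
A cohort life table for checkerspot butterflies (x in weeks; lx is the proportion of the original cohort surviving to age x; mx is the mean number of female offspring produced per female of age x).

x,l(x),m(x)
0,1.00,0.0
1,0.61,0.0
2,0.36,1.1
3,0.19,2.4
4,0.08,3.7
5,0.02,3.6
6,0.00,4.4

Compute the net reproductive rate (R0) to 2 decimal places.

1.22

lx·mx by age: 0, 0, 0.396, 0.456, 0.296, 0.072, 0
R0 = Σ lx·mx = 1.22 → 1.22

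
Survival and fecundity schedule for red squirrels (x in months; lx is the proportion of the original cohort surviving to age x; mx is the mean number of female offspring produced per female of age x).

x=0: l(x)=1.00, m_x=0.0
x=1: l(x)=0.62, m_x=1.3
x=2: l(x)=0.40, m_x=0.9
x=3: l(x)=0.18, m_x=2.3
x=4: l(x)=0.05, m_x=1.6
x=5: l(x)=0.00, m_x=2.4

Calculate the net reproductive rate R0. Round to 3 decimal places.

lx·mx by age: 0, 0.806, 0.36, 0.414, 0.08, 0
R0 = Σ lx·mx = 1.66 → 1.660

1.660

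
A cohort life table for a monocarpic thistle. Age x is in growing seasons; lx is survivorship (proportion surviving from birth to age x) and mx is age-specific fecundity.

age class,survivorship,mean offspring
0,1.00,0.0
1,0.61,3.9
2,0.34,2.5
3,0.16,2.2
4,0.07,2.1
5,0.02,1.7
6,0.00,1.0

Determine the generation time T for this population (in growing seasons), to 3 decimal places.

1.566

lx·mx: 0, 2.379, 0.85, 0.352, 0.147, 0.034, 0 → R0 = 3.762
x·lx·mx: 0, 2.379, 1.7, 1.056, 0.588, 0.17, 0 → Σ = 5.893
T = 5.893 / 3.762 = 1.566454… → 1.566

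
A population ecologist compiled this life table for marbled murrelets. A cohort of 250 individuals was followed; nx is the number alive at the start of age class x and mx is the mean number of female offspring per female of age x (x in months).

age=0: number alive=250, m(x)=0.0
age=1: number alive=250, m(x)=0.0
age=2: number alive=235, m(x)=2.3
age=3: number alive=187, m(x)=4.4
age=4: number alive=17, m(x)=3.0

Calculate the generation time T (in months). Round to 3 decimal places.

2.654

lx = nx/n0 = nx/250: 1, 1, 0.94, 0.748, 0.068
lx·mx: 0, 0, 2.162, 3.2912, 0.204 → R0 = 5.6572
x·lx·mx: 0, 0, 4.324, 9.8736, 0.816 → Σ = 15.0136
T = 15.0136 / 5.6572 = 2.653892… → 2.654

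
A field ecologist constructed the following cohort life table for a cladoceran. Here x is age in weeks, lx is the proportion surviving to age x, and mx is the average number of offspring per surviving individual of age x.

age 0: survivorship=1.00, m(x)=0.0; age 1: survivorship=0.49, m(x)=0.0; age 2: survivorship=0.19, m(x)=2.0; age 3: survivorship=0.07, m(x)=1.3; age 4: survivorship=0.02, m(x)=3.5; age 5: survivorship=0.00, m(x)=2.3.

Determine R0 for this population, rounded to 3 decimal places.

lx·mx by age: 0, 0, 0.38, 0.091, 0.07, 0
R0 = Σ lx·mx = 0.541 → 0.541

0.541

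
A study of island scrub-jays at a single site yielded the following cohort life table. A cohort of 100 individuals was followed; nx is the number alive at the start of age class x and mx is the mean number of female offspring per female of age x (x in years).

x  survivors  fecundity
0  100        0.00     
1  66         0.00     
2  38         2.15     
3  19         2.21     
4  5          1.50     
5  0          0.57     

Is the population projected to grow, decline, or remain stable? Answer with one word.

growing

lx = nx/n0 = nx/100: 1, 0.66, 0.38, 0.19, 0.05, 0
R0 = Σ lx·mx = 0 + 0 + 0.817 + 0.4199 + 0.075 + 0 = 1.3119
R0 > 1, so the population is growing.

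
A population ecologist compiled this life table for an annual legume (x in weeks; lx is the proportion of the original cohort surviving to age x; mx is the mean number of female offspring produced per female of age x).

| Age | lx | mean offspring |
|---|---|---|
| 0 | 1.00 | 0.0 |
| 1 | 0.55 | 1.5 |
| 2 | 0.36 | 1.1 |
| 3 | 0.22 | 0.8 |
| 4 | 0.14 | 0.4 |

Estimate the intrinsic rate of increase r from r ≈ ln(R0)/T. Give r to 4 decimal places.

0.2292

R0 = Σ lx·mx = 0 + 0.825 + 0.396 + 0.176 + 0.056 = 1.453
Σ x·lx·mx = 2.369; T = 2.369/1.453 = 1.63042…
r ≈ ln(R0)/T = ln(1.453)/1.63042… = 0.229162… → 0.2292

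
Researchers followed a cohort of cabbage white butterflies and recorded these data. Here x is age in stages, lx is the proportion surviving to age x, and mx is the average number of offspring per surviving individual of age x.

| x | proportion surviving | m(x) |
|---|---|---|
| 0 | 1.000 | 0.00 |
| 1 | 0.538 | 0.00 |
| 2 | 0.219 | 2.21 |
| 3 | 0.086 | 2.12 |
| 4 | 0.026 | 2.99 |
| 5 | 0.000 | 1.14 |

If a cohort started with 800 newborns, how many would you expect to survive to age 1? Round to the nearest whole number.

430

Expected survivors = N0 · l_1 = 800 × 0.538 = 430.4 → 430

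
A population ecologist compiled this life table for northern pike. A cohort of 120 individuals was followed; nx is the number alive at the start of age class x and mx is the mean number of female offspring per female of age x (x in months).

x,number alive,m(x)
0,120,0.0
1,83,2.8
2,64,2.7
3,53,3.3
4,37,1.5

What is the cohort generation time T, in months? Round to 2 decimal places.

2.08

lx = nx/n0 = nx/120: 1, 0.69167…, 0.53333…, 0.44167…, 0.30833…
lx·mx: 0, 1.936667…, 1.44…, 1.4575…, 0.4625… → R0 = 5.296667…
x·lx·mx: 0, 1.936667…, 2.88…, 4.3725…, 1.85… → Σ = 11.039167…
T = 11.039167… / 5.296667… = 2.084172… → 2.08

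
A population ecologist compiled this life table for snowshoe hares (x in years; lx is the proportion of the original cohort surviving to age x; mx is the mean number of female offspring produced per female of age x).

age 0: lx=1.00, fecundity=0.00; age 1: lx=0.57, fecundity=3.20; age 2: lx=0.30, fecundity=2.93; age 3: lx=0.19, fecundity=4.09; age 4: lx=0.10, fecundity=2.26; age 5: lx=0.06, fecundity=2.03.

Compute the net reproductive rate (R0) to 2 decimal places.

3.83

lx·mx by age: 0, 1.824, 0.879, 0.7771, 0.226, 0.1218
R0 = Σ lx·mx = 3.8279 → 3.83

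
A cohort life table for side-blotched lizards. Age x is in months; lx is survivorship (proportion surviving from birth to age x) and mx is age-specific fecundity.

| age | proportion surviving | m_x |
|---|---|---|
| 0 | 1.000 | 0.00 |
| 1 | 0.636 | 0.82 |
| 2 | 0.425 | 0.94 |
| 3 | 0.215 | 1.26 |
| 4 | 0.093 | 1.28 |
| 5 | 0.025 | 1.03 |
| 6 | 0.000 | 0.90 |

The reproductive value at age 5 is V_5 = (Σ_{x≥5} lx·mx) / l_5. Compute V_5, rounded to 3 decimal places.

lx·mx for x ≥ 5: 0.02575, 0 → sum = 0.02575
V_5 = 0.02575 / l_5 = 0.02575 / 0.025 = 1.03 → 1.030

1.030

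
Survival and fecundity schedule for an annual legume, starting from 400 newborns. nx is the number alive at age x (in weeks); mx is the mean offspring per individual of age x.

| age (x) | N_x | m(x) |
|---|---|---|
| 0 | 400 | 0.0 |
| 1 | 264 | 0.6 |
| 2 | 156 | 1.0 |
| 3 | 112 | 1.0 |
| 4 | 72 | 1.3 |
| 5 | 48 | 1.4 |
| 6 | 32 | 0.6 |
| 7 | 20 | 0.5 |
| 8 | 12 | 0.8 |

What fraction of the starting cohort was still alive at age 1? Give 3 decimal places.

0.660

l_1 = n_1/n_0 = 264/400 = 0.66 → 0.660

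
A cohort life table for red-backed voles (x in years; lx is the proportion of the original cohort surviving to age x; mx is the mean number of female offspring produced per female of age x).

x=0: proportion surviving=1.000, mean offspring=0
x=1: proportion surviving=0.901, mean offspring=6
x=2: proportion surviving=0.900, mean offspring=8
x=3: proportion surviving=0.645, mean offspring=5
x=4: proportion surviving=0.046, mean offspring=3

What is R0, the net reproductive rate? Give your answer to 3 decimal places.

lx·mx by age: 0, 5.406, 7.2, 3.225, 0.138
R0 = Σ lx·mx = 15.969 → 15.969

15.969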